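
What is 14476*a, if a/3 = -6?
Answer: -260568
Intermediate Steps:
a = -18 (a = 3*(-6) = -18)
14476*a = 14476*(-18) = -260568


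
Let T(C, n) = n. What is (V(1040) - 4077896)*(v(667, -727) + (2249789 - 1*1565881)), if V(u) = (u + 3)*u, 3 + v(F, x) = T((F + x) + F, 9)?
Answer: -2047074970864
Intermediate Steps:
v(F, x) = 6 (v(F, x) = -3 + 9 = 6)
V(u) = u*(3 + u) (V(u) = (3 + u)*u = u*(3 + u))
(V(1040) - 4077896)*(v(667, -727) + (2249789 - 1*1565881)) = (1040*(3 + 1040) - 4077896)*(6 + (2249789 - 1*1565881)) = (1040*1043 - 4077896)*(6 + (2249789 - 1565881)) = (1084720 - 4077896)*(6 + 683908) = -2993176*683914 = -2047074970864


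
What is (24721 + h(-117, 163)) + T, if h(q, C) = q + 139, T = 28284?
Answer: 53027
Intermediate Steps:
h(q, C) = 139 + q
(24721 + h(-117, 163)) + T = (24721 + (139 - 117)) + 28284 = (24721 + 22) + 28284 = 24743 + 28284 = 53027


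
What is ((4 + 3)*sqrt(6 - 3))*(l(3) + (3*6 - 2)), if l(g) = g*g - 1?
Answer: 168*sqrt(3) ≈ 290.98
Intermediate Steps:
l(g) = -1 + g**2 (l(g) = g**2 - 1 = -1 + g**2)
((4 + 3)*sqrt(6 - 3))*(l(3) + (3*6 - 2)) = ((4 + 3)*sqrt(6 - 3))*((-1 + 3**2) + (3*6 - 2)) = (7*sqrt(3))*((-1 + 9) + (18 - 2)) = (7*sqrt(3))*(8 + 16) = (7*sqrt(3))*24 = 168*sqrt(3)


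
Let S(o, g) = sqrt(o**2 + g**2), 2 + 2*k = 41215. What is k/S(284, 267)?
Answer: 41213*sqrt(151945)/303890 ≈ 52.864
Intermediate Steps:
k = 41213/2 (k = -1 + (1/2)*41215 = -1 + 41215/2 = 41213/2 ≈ 20607.)
S(o, g) = sqrt(g**2 + o**2)
k/S(284, 267) = 41213/(2*(sqrt(267**2 + 284**2))) = 41213/(2*(sqrt(71289 + 80656))) = 41213/(2*(sqrt(151945))) = 41213*(sqrt(151945)/151945)/2 = 41213*sqrt(151945)/303890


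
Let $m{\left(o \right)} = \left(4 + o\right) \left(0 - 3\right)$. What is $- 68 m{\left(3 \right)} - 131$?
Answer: $1297$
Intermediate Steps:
$m{\left(o \right)} = -12 - 3 o$ ($m{\left(o \right)} = \left(4 + o\right) \left(-3\right) = -12 - 3 o$)
$- 68 m{\left(3 \right)} - 131 = - 68 \left(-12 - 9\right) - 131 = \left(-68\right) \left(-21\right) - 131 = 1428 - 131 = 1297$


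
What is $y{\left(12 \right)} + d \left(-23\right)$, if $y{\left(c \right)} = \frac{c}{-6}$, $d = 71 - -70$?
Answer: $-3245$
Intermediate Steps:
$d = 141$ ($d = 71 + 70 = 141$)
$y{\left(c \right)} = - \frac{c}{6}$ ($y{\left(c \right)} = c \left(- \frac{1}{6}\right) = - \frac{c}{6}$)
$y{\left(12 \right)} + d \left(-23\right) = \left(- \frac{1}{6}\right) 12 + 141 \left(-23\right) = -2 - 3243 = -3245$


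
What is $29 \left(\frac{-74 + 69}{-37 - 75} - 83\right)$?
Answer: $- \frac{269439}{112} \approx -2405.7$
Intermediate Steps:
$29 \left(\frac{-74 + 69}{-37 - 75} - 83\right) = 29 \left(- \frac{5}{-112} - 83\right) = 29 \left(\left(-5\right) \left(- \frac{1}{112}\right) - 83\right) = 29 \left(\frac{5}{112} - 83\right) = 29 \left(- \frac{9291}{112}\right) = - \frac{269439}{112}$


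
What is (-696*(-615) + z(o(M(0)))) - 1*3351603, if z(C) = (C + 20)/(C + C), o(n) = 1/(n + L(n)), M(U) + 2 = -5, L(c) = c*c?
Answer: -5846285/2 ≈ -2.9231e+6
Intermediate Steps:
L(c) = c**2
M(U) = -7 (M(U) = -2 - 5 = -7)
o(n) = 1/(n + n**2)
z(C) = (20 + C)/(2*C) (z(C) = (20 + C)/((2*C)) = (20 + C)*(1/(2*C)) = (20 + C)/(2*C))
(-696*(-615) + z(o(M(0)))) - 1*3351603 = (-696*(-615) + (20 + 1/((-7)*(1 - 7)))/(2*((1/((-7)*(1 - 7)))))) - 1*3351603 = (428040 + (20 - 1/7/(-6))/(2*((-1/7/(-6))))) - 3351603 = (428040 + (20 - 1/7*(-1/6))/(2*((-1/7*(-1/6))))) - 3351603 = (428040 + (20 + 1/42)/(2*(1/42))) - 3351603 = (428040 + (1/2)*42*(841/42)) - 3351603 = (428040 + 841/2) - 3351603 = 856921/2 - 3351603 = -5846285/2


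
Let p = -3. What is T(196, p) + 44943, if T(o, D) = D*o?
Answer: 44355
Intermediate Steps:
T(196, p) + 44943 = -3*196 + 44943 = -588 + 44943 = 44355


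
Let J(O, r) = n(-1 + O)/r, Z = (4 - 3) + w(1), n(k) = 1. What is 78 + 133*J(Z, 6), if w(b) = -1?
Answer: 601/6 ≈ 100.17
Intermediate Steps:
Z = 0 (Z = (4 - 3) - 1 = 1 - 1 = 0)
J(O, r) = 1/r
78 + 133*J(Z, 6) = 78 + 133/6 = 601/6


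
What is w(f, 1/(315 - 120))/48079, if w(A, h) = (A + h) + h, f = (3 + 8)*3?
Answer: 6437/9375405 ≈ 0.00068658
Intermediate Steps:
f = 33 (f = 11*3 = 33)
w(A, h) = A + 2*h
w(f, 1/(315 - 120))/48079 = (33 + 2/(315 - 120))/48079 = (33 + 2/195)*(1/48079) = (6437/195)*(1/48079) = 6437/9375405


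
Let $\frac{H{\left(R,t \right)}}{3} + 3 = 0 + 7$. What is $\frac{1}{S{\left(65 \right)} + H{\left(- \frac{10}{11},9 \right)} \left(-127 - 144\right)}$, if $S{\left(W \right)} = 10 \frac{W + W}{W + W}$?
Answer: $- \frac{1}{3242} \approx -0.00030845$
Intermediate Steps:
$S{\left(W \right)} = 10$ ($S{\left(W \right)} = 10 \frac{2 W}{2 W} = 10 \cdot 2 W \frac{1}{2 W} = 10 \cdot 1 = 10$)
$H{\left(R,t \right)} = 12$ ($H{\left(R,t \right)} = -9 + 3 \left(0 + 7\right) = -9 + 3 \cdot 7 = -9 + 21 = 12$)
$\frac{1}{S{\left(65 \right)} + H{\left(- \frac{10}{11},9 \right)} \left(-127 - 144\right)} = \frac{1}{10 + 12 \left(-127 - 144\right)} = \frac{1}{10 + 12 \left(-271\right)} = \frac{1}{10 - 3252} = \frac{1}{-3242} = - \frac{1}{3242}$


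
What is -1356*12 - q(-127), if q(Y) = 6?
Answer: -16278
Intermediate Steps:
-1356*12 - q(-127) = -1356*12 - 1*6 = -16272 - 6 = -16278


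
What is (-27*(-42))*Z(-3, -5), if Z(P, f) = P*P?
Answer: 10206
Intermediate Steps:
Z(P, f) = P²
(-27*(-42))*Z(-3, -5) = -27*(-42)*(-3)² = 1134*9 = 10206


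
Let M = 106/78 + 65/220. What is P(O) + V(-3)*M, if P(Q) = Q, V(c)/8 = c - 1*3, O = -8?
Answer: -12500/143 ≈ -87.413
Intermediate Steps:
V(c) = -24 + 8*c (V(c) = 8*(c - 1*3) = 8*(c - 3) = 8*(-3 + c) = -24 + 8*c)
M = 2839/1716 (M = 106*(1/78) + 65*(1/220) = 53/39 + 13/44 = 2839/1716 ≈ 1.6544)
P(O) + V(-3)*M = -8 + (-24 + 8*(-3))*(2839/1716) = -8 + (-24 - 24)*(2839/1716) = -8 - 48*2839/1716 = -8 - 11356/143 = -12500/143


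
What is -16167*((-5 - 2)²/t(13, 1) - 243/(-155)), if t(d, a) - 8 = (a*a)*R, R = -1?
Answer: -21469776/155 ≈ -1.3851e+5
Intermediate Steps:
t(d, a) = 8 - a² (t(d, a) = 8 + (a*a)*(-1) = 8 + a²*(-1) = 8 - a²)
-16167*((-5 - 2)²/t(13, 1) - 243/(-155)) = -16167*((-5 - 2)²/(8 - 1*1²) - 243/(-155)) = -16167*((-7)²/(8 - 1*1) - 243*(-1/155)) = -16167*(49/(8 - 1) + 243/155) = -16167*(49/7 + 243/155) = -16167*(49*(⅐) + 243/155) = -16167*(7 + 243/155) = -16167*1328/155 = -21469776/155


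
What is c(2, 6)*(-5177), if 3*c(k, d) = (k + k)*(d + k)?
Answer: -165664/3 ≈ -55221.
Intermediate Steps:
c(k, d) = 2*k*(d + k)/3 (c(k, d) = ((k + k)*(d + k))/3 = ((2*k)*(d + k))/3 = (2*k*(d + k))/3 = 2*k*(d + k)/3)
c(2, 6)*(-5177) = ((⅔)*2*(6 + 2))*(-5177) = ((⅔)*2*8)*(-5177) = (32/3)*(-5177) = -165664/3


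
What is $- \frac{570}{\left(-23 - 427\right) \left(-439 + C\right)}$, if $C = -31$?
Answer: $- \frac{19}{7050} \approx -0.002695$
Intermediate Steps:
$- \frac{570}{\left(-23 - 427\right) \left(-439 + C\right)} = - \frac{570}{\left(-23 - 427\right) \left(-439 - 31\right)} = - \frac{570}{\left(-450\right) \left(-470\right)} = - \frac{570}{211500} = \left(-570\right) \frac{1}{211500} = - \frac{19}{7050}$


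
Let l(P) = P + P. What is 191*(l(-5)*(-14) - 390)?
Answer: -47750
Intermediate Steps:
l(P) = 2*P
191*(l(-5)*(-14) - 390) = 191*((2*(-5))*(-14) - 390) = 191*(-10*(-14) - 390) = 191*(140 - 390) = 191*(-250) = -47750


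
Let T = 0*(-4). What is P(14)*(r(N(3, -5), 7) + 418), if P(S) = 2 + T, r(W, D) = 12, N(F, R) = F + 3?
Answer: 860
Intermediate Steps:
T = 0
N(F, R) = 3 + F
P(S) = 2 (P(S) = 2 + 0 = 2)
P(14)*(r(N(3, -5), 7) + 418) = 2*(12 + 418) = 2*430 = 860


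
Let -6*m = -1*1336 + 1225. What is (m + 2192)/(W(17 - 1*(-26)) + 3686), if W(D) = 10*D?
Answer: 4421/8232 ≈ 0.53705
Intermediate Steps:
m = 37/2 (m = -(-1*1336 + 1225)/6 = -(-1336 + 1225)/6 = -1/6*(-111) = 37/2 ≈ 18.500)
(m + 2192)/(W(17 - 1*(-26)) + 3686) = (37/2 + 2192)/(10*(17 - 1*(-26)) + 3686) = 4421/(2*(10*(17 + 26) + 3686)) = 4421/(2*(10*43 + 3686)) = 4421/(2*(430 + 3686)) = (4421/2)/4116 = (4421/2)*(1/4116) = 4421/8232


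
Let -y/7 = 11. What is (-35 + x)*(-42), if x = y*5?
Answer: 17640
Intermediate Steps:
y = -77 (y = -7*11 = -77)
x = -385 (x = -77*5 = -385)
(-35 + x)*(-42) = (-35 - 385)*(-42) = -420*(-42) = 17640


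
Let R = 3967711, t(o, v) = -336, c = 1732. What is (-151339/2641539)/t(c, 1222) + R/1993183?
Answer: 3521871730990981/1769063731222032 ≈ 1.9908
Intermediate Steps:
(-151339/2641539)/t(c, 1222) + R/1993183 = -151339/2641539/(-336) + 3967711/1993183 = -151339*1/2641539*(-1/336) + 3967711*(1/1993183) = -151339/2641539*(-1/336) + 3967711/1993183 = 151339/887557104 + 3967711/1993183 = 3521871730990981/1769063731222032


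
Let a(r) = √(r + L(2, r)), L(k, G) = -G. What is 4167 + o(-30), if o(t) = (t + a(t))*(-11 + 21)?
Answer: 3867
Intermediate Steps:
a(r) = 0 (a(r) = √(r - r) = √0 = 0)
o(t) = 10*t (o(t) = (t + 0)*(-11 + 21) = t*10 = 10*t)
4167 + o(-30) = 4167 + 10*(-30) = 4167 - 300 = 3867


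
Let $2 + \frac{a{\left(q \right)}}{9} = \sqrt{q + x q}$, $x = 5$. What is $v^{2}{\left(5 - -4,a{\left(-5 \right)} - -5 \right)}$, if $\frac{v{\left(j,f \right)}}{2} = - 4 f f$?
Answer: $222044224 + 67721472 i \sqrt{30} \approx 2.2204 \cdot 10^{8} + 3.7093 \cdot 10^{8} i$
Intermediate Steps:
$a{\left(q \right)} = -18 + 9 \sqrt{6} \sqrt{q}$ ($a{\left(q \right)} = -18 + 9 \sqrt{q + 5 q} = -18 + 9 \sqrt{6 q} = -18 + 9 \sqrt{6} \sqrt{q}$)
$v{\left(j,f \right)} = - 8 f^{2}$ ($v{\left(j,f \right)} = 2 - 4 f f = 2 \left(- 4 f^{2}\right) = - 8 f^{2}$)
$v^{2}{\left(5 - -4,a{\left(-5 \right)} - -5 \right)} = \left(- 8 \left(\left(-18 + 9 \sqrt{6} \sqrt{-5}\right) - -5\right)^{2}\right)^{2} = \left(- 8 \left(\left(-18 + 9 \sqrt{6} i \sqrt{5}\right) + 5\right)^{2}\right)^{2} = \left(- 8 \left(\left(-18 + 9 i \sqrt{30}\right) + 5\right)^{2}\right)^{2} = \left(- 8 \left(-13 + 9 i \sqrt{30}\right)^{2}\right)^{2} = 64 \left(-13 + 9 i \sqrt{30}\right)^{4}$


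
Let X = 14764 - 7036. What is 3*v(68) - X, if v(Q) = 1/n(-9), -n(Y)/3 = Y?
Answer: -69551/9 ≈ -7727.9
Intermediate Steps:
n(Y) = -3*Y
v(Q) = 1/27 (v(Q) = 1/(-3*(-9)) = 1/27)
X = 7728
3*v(68) - X = 3*(1/27) - 1*7728 = ⅑ - 7728 = -69551/9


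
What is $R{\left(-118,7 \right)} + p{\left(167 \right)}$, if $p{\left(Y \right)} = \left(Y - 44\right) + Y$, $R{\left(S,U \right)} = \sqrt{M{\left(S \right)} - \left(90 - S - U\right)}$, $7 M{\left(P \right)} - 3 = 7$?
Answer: $290 + \frac{i \sqrt{9779}}{7} \approx 290.0 + 14.127 i$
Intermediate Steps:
$M{\left(P \right)} = \frac{10}{7}$ ($M{\left(P \right)} = \frac{3}{7} + \frac{1}{7} \cdot 7 = \frac{3}{7} + 1 = \frac{10}{7}$)
$R{\left(S,U \right)} = \sqrt{- \frac{620}{7} + S + U}$ ($R{\left(S,U \right)} = \sqrt{\frac{10}{7} - \left(90 - S - U\right)} = \sqrt{\frac{10}{7} + \left(-90 + S + U\right)} = \sqrt{- \frac{620}{7} + S + U}$)
$p{\left(Y \right)} = -44 + 2 Y$ ($p{\left(Y \right)} = \left(-44 + Y\right) + Y = -44 + 2 Y$)
$R{\left(-118,7 \right)} + p{\left(167 \right)} = \frac{\sqrt{-4340 + 49 \left(-118\right) + 49 \cdot 7}}{7} + \left(-44 + 2 \cdot 167\right) = \frac{\sqrt{-4340 - 5782 + 343}}{7} + \left(-44 + 334\right) = \frac{\sqrt{-9779}}{7} + 290 = \frac{i \sqrt{9779}}{7} + 290 = 290 + \frac{i \sqrt{9779}}{7}$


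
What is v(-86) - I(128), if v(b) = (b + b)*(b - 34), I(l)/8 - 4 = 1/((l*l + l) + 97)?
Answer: 342278264/16609 ≈ 20608.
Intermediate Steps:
I(l) = 32 + 8/(97 + l + l**2) (I(l) = 32 + 8/((l*l + l) + 97) = 32 + 8/((l**2 + l) + 97) = 32 + 8/((l + l**2) + 97) = 32 + 8/(97 + l + l**2))
v(b) = 2*b*(-34 + b) (v(b) = (2*b)*(-34 + b) = 2*b*(-34 + b))
v(-86) - I(128) = 2*(-86)*(-34 - 86) - 8*(389 + 4*128 + 4*128**2)/(97 + 128 + 128**2) = 2*(-86)*(-120) - 8*(389 + 512 + 4*16384)/(97 + 128 + 16384) = 20640 - 8*(389 + 512 + 65536)/16609 = 20640 - 8*66437/16609 = 20640 - 1*531496/16609 = 20640 - 531496/16609 = 342278264/16609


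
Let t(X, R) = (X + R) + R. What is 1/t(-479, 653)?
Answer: 1/827 ≈ 0.0012092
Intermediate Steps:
t(X, R) = X + 2*R (t(X, R) = (R + X) + R = X + 2*R)
1/t(-479, 653) = 1/(-479 + 2*653) = 1/(-479 + 1306) = 1/827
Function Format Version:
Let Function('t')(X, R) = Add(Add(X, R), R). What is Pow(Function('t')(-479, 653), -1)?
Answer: Rational(1, 827) ≈ 0.0012092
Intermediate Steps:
Function('t')(X, R) = Add(X, Mul(2, R)) (Function('t')(X, R) = Add(Add(R, X), R) = Add(X, Mul(2, R)))
Pow(Function('t')(-479, 653), -1) = Pow(Add(-479, Mul(2, 653)), -1) = Pow(Add(-479, 1306), -1) = Pow(827, -1) = Rational(1, 827)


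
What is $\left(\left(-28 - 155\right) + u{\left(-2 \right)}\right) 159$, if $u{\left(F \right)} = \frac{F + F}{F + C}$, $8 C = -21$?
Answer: $- \frac{1071501}{37} \approx -28960.0$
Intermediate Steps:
$C = - \frac{21}{8}$ ($C = \frac{1}{8} \left(-21\right) = - \frac{21}{8} \approx -2.625$)
$u{\left(F \right)} = \frac{2 F}{- \frac{21}{8} + F}$ ($u{\left(F \right)} = \frac{F + F}{F - \frac{21}{8}} = \frac{2 F}{- \frac{21}{8} + F}$)
$\left(\left(-28 - 155\right) + u{\left(-2 \right)}\right) 159 = \left(\left(-28 - 155\right) + 16 \left(-2\right) \frac{1}{-21 + 8 \left(-2\right)}\right) 159 = \left(\left(-28 - 155\right) + 16 \left(-2\right) \frac{1}{-21 - 16}\right) 159 = \left(-183 + 16 \left(-2\right) \frac{1}{-37}\right) 159 = \left(-183 + 16 \left(-2\right) \left(- \frac{1}{37}\right)\right) 159 = \left(-183 + \frac{32}{37}\right) 159 = \left(- \frac{6739}{37}\right) 159 = - \frac{1071501}{37}$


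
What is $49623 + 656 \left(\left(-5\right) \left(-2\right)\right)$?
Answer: $56183$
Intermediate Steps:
$49623 + 656 \left(\left(-5\right) \left(-2\right)\right) = 49623 + 656 \cdot 10 = 49623 + 6560 = 56183$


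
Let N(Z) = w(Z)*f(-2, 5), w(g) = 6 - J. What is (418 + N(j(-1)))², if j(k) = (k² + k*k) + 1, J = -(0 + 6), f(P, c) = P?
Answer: 155236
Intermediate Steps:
J = -6 (J = -1*6 = -6)
w(g) = 12 (w(g) = 6 - 1*(-6) = 6 + 6 = 12)
j(k) = 1 + 2*k² (j(k) = (k² + k²) + 1 = 2*k² + 1 = 1 + 2*k²)
N(Z) = -24 (N(Z) = 12*(-2) = -24)
(418 + N(j(-1)))² = (418 - 24)² = 394² = 155236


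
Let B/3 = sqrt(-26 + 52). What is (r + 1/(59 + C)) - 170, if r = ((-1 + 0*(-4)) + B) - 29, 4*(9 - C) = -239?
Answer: -102196/511 + 3*sqrt(26) ≈ -184.70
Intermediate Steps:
C = 275/4 (C = 9 - 1/4*(-239) = 9 + 239/4 = 275/4 ≈ 68.750)
B = 3*sqrt(26) (B = 3*sqrt(-26 + 52) = 3*sqrt(26) ≈ 15.297)
r = -30 + 3*sqrt(26) (r = ((-1 + 0*(-4)) + 3*sqrt(26)) - 29 = ((-1 + 0) + 3*sqrt(26)) - 29 = (-1 + 3*sqrt(26)) - 29 = -30 + 3*sqrt(26) ≈ -14.703)
(r + 1/(59 + C)) - 170 = ((-30 + 3*sqrt(26)) + 1/(59 + 275/4)) - 170 = ((-30 + 3*sqrt(26)) + 1/(511/4)) - 170 = ((-30 + 3*sqrt(26)) + 4/511) - 170 = (-15326/511 + 3*sqrt(26)) - 170 = -102196/511 + 3*sqrt(26)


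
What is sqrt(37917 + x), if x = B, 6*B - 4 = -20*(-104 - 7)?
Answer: sqrt(344589)/3 ≈ 195.67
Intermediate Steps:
B = 1112/3 (B = 2/3 + (-20*(-104 - 7))/6 = 2/3 + (-20*(-111))/6 = 2/3 + (1/6)*2220 = 2/3 + 370 = 1112/3 ≈ 370.67)
x = 1112/3 ≈ 370.67
sqrt(37917 + x) = sqrt(37917 + 1112/3) = sqrt(114863/3) = sqrt(344589)/3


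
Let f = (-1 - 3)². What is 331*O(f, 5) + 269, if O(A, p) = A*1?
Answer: 5565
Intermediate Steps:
f = 16 (f = (-4)² = 16)
O(A, p) = A
331*O(f, 5) + 269 = 331*16 + 269 = 5296 + 269 = 5565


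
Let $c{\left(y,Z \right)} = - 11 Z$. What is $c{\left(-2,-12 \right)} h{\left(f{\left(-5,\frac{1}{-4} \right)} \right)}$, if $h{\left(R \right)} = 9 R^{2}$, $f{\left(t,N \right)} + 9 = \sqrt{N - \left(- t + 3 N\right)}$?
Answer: $90882 - 32076 i \sqrt{2} \approx 90882.0 - 45362.0 i$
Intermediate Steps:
$f{\left(t,N \right)} = -9 + \sqrt{t - 2 N}$ ($f{\left(t,N \right)} = -9 + \sqrt{N - \left(- t + 3 N\right)} = -9 + \sqrt{t - 2 N}$)
$c{\left(-2,-12 \right)} h{\left(f{\left(-5,\frac{1}{-4} \right)} \right)} = \left(-11\right) \left(-12\right) 9 \left(-9 + \sqrt{-5 - \frac{2}{-4}}\right)^{2} = 132 \cdot 9 \left(-9 + \sqrt{-5 - - \frac{1}{2}}\right)^{2} = 132 \cdot 9 \left(-9 + \sqrt{-5 + \frac{1}{2}}\right)^{2} = 132 \cdot 9 \left(-9 + \sqrt{- \frac{9}{2}}\right)^{2} = 132 \cdot 9 \left(-9 + \frac{3 i \sqrt{2}}{2}\right)^{2} = 1188 \left(-9 + \frac{3 i \sqrt{2}}{2}\right)^{2}$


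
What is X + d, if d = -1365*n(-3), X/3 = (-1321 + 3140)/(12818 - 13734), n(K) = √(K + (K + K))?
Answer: -5457/916 - 4095*I ≈ -5.9574 - 4095.0*I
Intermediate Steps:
n(K) = √3*√K (n(K) = √(K + 2*K) = √(3*K) = √3*√K)
X = -5457/916 (X = 3*((-1321 + 3140)/(12818 - 13734)) = 3*(1819/(-916)) = 3*(1819*(-1/916)) = 3*(-1819/916) = -5457/916 ≈ -5.9574)
d = -4095*I (d = -1365*√3*√(-3) = -1365*√3*I*√3 = -4095*I ≈ -4095.0*I)
X + d = -5457/916 - 4095*I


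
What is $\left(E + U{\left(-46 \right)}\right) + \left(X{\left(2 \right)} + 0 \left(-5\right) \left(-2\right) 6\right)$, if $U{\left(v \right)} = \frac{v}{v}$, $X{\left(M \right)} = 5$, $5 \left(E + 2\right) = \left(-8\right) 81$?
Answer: $- \frac{628}{5} \approx -125.6$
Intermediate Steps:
$E = - \frac{658}{5}$ ($E = -2 + \frac{\left(-8\right) 81}{5} = -2 + \frac{1}{5} \left(-648\right) = -2 - \frac{648}{5} = - \frac{658}{5} \approx -131.6$)
$U{\left(v \right)} = 1$
$\left(E + U{\left(-46 \right)}\right) + \left(X{\left(2 \right)} + 0 \left(-5\right) \left(-2\right) 6\right) = \left(- \frac{658}{5} + 1\right) + \left(5 + 0 \left(-5\right) \left(-2\right) 6\right) = - \frac{653}{5} + \left(5 + 0 \left(-2\right) 6\right) = - \frac{653}{5} + \left(5 + 0 \cdot 6\right) = - \frac{653}{5} + \left(5 + 0\right) = - \frac{653}{5} + 5 = - \frac{628}{5}$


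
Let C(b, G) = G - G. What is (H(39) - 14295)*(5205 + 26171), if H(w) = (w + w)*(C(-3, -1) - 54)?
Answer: -580675632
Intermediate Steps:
C(b, G) = 0
H(w) = -108*w (H(w) = (w + w)*(0 - 54) = (2*w)*(-54) = -108*w)
(H(39) - 14295)*(5205 + 26171) = (-108*39 - 14295)*(5205 + 26171) = (-4212 - 14295)*31376 = -18507*31376 = -580675632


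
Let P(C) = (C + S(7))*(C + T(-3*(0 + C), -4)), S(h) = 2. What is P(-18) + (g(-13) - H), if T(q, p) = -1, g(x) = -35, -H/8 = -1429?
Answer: -11163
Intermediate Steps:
H = 11432 (H = -8*(-1429) = 11432)
P(C) = (-1 + C)*(2 + C) (P(C) = (C + 2)*(C - 1) = (2 + C)*(-1 + C) = (-1 + C)*(2 + C))
P(-18) + (g(-13) - H) = (-2 - 18 + (-18)**2) + (-35 - 1*11432) = (-2 - 18 + 324) + (-35 - 11432) = 304 - 11467 = -11163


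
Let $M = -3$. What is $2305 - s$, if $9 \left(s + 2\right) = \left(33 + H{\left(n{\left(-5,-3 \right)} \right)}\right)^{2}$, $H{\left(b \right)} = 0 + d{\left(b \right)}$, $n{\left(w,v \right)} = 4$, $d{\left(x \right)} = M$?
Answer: $2207$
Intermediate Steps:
$d{\left(x \right)} = -3$
$H{\left(b \right)} = -3$ ($H{\left(b \right)} = 0 - 3 = -3$)
$s = 98$ ($s = -2 + \frac{\left(33 - 3\right)^{2}}{9} = -2 + \frac{30^{2}}{9} = -2 + \frac{1}{9} \cdot 900 = -2 + 100 = 98$)
$2305 - s = 2305 - 98 = 2207$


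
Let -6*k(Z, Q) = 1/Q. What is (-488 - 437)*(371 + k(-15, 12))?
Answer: -24707675/72 ≈ -3.4316e+5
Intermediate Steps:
k(Z, Q) = -1/(6*Q)
(-488 - 437)*(371 + k(-15, 12)) = (-488 - 437)*(371 - ⅙/12) = -925*(371 - ⅙*1/12) = -925*(371 - 1/72) = -925*26711/72 = -24707675/72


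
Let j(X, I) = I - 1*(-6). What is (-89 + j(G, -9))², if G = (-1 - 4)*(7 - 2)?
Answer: 8464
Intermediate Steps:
G = -25 (G = -5*5 = -25)
j(X, I) = 6 + I (j(X, I) = I + 6 = 6 + I)
(-89 + j(G, -9))² = (-89 + (6 - 9))² = (-89 - 3)² = (-92)² = 8464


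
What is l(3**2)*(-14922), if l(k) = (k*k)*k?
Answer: -10878138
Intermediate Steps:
l(k) = k**3 (l(k) = k**2*k = k**3)
l(3**2)*(-14922) = (3**2)**3*(-14922) = 9**3*(-14922) = 729*(-14922) = -10878138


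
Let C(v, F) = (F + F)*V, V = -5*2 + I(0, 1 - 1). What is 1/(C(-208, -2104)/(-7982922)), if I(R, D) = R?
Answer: -3991461/21040 ≈ -189.71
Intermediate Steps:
V = -10 (V = -5*2 + 0 = -10 + 0 = -10)
C(v, F) = -20*F (C(v, F) = (F + F)*(-10) = (2*F)*(-10) = -20*F)
1/(C(-208, -2104)/(-7982922)) = 1/(-20*(-2104)/(-7982922)) = 1/(42080*(-1/7982922)) = 1/(-21040/3991461) = -3991461/21040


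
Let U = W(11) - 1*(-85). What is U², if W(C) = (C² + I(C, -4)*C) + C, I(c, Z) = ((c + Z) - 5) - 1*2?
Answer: 47089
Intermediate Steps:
I(c, Z) = -7 + Z + c (I(c, Z) = ((Z + c) - 5) - 2 = (-5 + Z + c) - 2 = -7 + Z + c)
W(C) = C + C² + C*(-11 + C) (W(C) = (C² + (-7 - 4 + C)*C) + C = (C² + (-11 + C)*C) + C = (C² + C*(-11 + C)) + C = C + C² + C*(-11 + C))
U = 217 (U = 2*11*(-5 + 11) - 1*(-85) = 2*11*6 + 85 = 132 + 85 = 217)
U² = 217² = 47089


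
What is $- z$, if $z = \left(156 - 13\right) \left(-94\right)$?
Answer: $13442$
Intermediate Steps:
$z = -13442$ ($z = \left(156 - 13\right) \left(-94\right) = 143 \left(-94\right) = -13442$)
$- z = \left(-1\right) \left(-13442\right) = 13442$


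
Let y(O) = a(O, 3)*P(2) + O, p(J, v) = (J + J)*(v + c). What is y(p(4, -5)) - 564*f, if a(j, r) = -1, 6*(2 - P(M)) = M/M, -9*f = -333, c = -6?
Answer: -125747/6 ≈ -20958.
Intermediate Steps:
f = 37 (f = -⅑*(-333) = 37)
p(J, v) = 2*J*(-6 + v) (p(J, v) = (J + J)*(v - 6) = (2*J)*(-6 + v) = 2*J*(-6 + v))
P(M) = 11/6 (P(M) = 2 - M/(6*M) = 2 - ⅙*1 = 2 - ⅙ = 11/6)
y(O) = -11/6 + O (y(O) = -1*11/6 + O = -11/6 + O)
y(p(4, -5)) - 564*f = (-11/6 + 2*4*(-6 - 5)) - 564*37 = (-11/6 + 2*4*(-11)) - 20868 = (-11/6 - 88) - 20868 = -539/6 - 20868 = -125747/6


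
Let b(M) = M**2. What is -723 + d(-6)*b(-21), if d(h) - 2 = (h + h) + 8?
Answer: -1605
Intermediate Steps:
d(h) = 10 + 2*h (d(h) = 2 + ((h + h) + 8) = 2 + (2*h + 8) = 2 + (8 + 2*h) = 10 + 2*h)
-723 + d(-6)*b(-21) = -723 + (10 + 2*(-6))*(-21)**2 = -723 + (10 - 12)*441 = -723 - 2*441 = -723 - 882 = -1605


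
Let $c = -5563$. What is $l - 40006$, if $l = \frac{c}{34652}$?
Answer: $- \frac{1386293475}{34652} \approx -40006.0$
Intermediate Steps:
$l = - \frac{5563}{34652} \approx -0.16054$
$l - 40006 = - \frac{5563}{34652} - 40006 = - \frac{1386293475}{34652}$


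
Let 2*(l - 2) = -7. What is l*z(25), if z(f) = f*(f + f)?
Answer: -1875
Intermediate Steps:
z(f) = 2*f² (z(f) = f*(2*f) = 2*f²)
l = -3/2 (l = 2 + (½)*(-7) = 2 - 7/2 = -3/2 ≈ -1.5000)
l*z(25) = -3*25² = -3*625 = -3/2*1250 = -1875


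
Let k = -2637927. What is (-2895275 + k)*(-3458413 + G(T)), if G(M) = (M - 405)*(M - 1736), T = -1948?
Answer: -28828198214878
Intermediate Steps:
G(M) = (-1736 + M)*(-405 + M) (G(M) = (-405 + M)*(-1736 + M) = (-1736 + M)*(-405 + M))
(-2895275 + k)*(-3458413 + G(T)) = (-2895275 - 2637927)*(-3458413 + (703080 + (-1948)² - 2141*(-1948))) = -5533202*(-3458413 + (703080 + 3794704 + 4170668)) = -5533202*(-3458413 + 8668452) = -5533202*5210039 = -28828198214878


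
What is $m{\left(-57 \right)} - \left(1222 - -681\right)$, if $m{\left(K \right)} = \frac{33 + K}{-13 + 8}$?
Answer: $- \frac{9491}{5} \approx -1898.2$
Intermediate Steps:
$m{\left(K \right)} = - \frac{33}{5} - \frac{K}{5}$ ($m{\left(K \right)} = \frac{33 + K}{-5} = \left(33 + K\right) \left(- \frac{1}{5}\right) = - \frac{33}{5} - \frac{K}{5}$)
$m{\left(-57 \right)} - \left(1222 - -681\right) = \left(- \frac{33}{5} - - \frac{57}{5}\right) - \left(1222 - -681\right) = \left(- \frac{33}{5} + \frac{57}{5}\right) - \left(1222 + 681\right) = \frac{24}{5} - 1903 = - \frac{9491}{5}$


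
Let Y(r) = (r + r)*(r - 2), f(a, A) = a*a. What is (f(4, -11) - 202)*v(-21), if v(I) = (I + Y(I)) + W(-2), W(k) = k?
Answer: -175398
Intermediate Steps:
f(a, A) = a**2
Y(r) = 2*r*(-2 + r) (Y(r) = (2*r)*(-2 + r) = 2*r*(-2 + r))
v(I) = -2 + I + 2*I*(-2 + I) (v(I) = (I + 2*I*(-2 + I)) - 2 = -2 + I + 2*I*(-2 + I))
(f(4, -11) - 202)*v(-21) = (4**2 - 202)*(-2 - 21 + 2*(-21)*(-2 - 21)) = (16 - 202)*(-2 - 21 + 2*(-21)*(-23)) = -186*(-2 - 21 + 966) = -186*943 = -175398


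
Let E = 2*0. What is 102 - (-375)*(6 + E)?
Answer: 2352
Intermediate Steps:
E = 0
102 - (-375)*(6 + E) = 102 - (-375)*(6 + 0) = 102 - (-375)*6 = 102 - 125*(-18) = 102 + 2250 = 2352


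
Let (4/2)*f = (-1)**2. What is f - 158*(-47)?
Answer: 14853/2 ≈ 7426.5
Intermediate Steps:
f = 1/2 (f = (1/2)*(-1)**2 = (1/2)*1 = 1/2 ≈ 0.50000)
f - 158*(-47) = 1/2 - 158*(-47) = 1/2 + 7426 = 14853/2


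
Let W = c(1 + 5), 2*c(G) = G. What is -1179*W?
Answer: -3537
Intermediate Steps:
c(G) = G/2
W = 3 (W = (1 + 5)/2 = (½)*6 = 3)
-1179*W = -1179*3 = -3537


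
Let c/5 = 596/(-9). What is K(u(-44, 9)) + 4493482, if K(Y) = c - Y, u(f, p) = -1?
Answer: 40438367/9 ≈ 4.4932e+6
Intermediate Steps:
c = -2980/9 (c = 5*(596/(-9)) = 5*(596*(-⅑)) = 5*(-596/9) = -2980/9 ≈ -331.11)
K(Y) = -2980/9 - Y
K(u(-44, 9)) + 4493482 = (-2980/9 - 1*(-1)) + 4493482 = (-2980/9 + 1) + 4493482 = -2971/9 + 4493482 = 40438367/9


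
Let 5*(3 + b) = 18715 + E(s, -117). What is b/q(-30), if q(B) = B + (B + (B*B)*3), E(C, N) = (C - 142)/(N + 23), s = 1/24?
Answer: 42190607/29779200 ≈ 1.4168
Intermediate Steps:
s = 1/24 ≈ 0.041667
E(C, N) = (-142 + C)/(23 + N)
q(B) = 2*B + 3*B² (q(B) = B + (B + B²*3) = B + (B + 3*B²) = 2*B + 3*B²)
b = 42190607/11280 (b = -3 + (18715 + (-142 + 1/24)/(23 - 117))/5 = -3 + (18715 - 3407/24/(-94))/5 = -3 + (18715 - 1/94*(-3407/24))/5 = -3 + (18715 + 3407/2256)/5 = -3 + (⅕)*(42224447/2256) = -3 + 42224447/11280 = 42190607/11280 ≈ 3740.3)
b/q(-30) = 42190607/(11280*((-30*(2 + 3*(-30))))) = 42190607/(11280*((-30*(2 - 90)))) = 42190607/(11280*((-30*(-88)))) = (42190607/11280)/2640 = (42190607/11280)*(1/2640) = 42190607/29779200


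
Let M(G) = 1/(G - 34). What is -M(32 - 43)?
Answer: 1/45 ≈ 0.022222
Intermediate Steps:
M(G) = 1/(-34 + G)
-M(32 - 43) = -1/(-34 + (32 - 43)) = -1/(-34 - 11) = -1/(-45) = -1*(-1/45) = 1/45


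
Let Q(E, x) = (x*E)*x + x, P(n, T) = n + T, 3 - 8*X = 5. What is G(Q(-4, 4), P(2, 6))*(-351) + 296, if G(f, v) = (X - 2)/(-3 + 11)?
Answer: 12631/32 ≈ 394.72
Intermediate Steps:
X = -¼ (X = 3/8 - ⅛*5 = 3/8 - 5/8 = -¼ ≈ -0.25000)
P(n, T) = T + n
Q(E, x) = x + E*x² (Q(E, x) = (E*x)*x + x = E*x² + x = x + E*x²)
G(f, v) = -9/32 (G(f, v) = (-¼ - 2)/(-3 + 11) = -9/4/8 = -9/4*⅛ = -9/32)
G(Q(-4, 4), P(2, 6))*(-351) + 296 = -9/32*(-351) + 296 = 3159/32 + 296 = 12631/32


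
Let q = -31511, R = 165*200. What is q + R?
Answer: 1489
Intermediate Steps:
R = 33000
q + R = -31511 + 33000 = 1489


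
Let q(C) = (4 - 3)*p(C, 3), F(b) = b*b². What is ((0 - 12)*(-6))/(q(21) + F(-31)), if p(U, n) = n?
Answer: -18/7447 ≈ -0.0024171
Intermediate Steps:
F(b) = b³
q(C) = 3 (q(C) = (4 - 3)*3 = 1*3 = 3)
((0 - 12)*(-6))/(q(21) + F(-31)) = ((0 - 12)*(-6))/(3 + (-31)³) = (-12*(-6))/(3 - 29791) = 72/(-29788) = 72*(-1/29788) = -18/7447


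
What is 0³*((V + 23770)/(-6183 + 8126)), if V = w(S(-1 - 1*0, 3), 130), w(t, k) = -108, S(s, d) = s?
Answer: 0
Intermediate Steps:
V = -108
0³*((V + 23770)/(-6183 + 8126)) = 0³*((-108 + 23770)/(-6183 + 8126)) = 0*(23662/1943) = 0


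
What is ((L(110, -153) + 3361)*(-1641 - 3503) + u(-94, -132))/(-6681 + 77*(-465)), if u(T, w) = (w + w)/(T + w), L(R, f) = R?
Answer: 336265830/800153 ≈ 420.25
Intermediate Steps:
u(T, w) = 2*w/(T + w) (u(T, w) = (2*w)/(T + w) = 2*w/(T + w))
((L(110, -153) + 3361)*(-1641 - 3503) + u(-94, -132))/(-6681 + 77*(-465)) = ((110 + 3361)*(-1641 - 3503) + 2*(-132)/(-94 - 132))/(-6681 + 77*(-465)) = (3471*(-5144) + 2*(-132)/(-226))/(-6681 - 35805) = (-17854824 + 2*(-132)*(-1/226))/(-42486) = (-17854824 + 132/113)*(-1/42486) = -2017594980/113*(-1/42486) = 336265830/800153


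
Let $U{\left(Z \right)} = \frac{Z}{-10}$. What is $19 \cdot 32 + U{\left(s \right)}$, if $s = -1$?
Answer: $\frac{6081}{10} \approx 608.1$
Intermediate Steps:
$U{\left(Z \right)} = - \frac{Z}{10}$ ($U{\left(Z \right)} = Z \left(- \frac{1}{10}\right) = - \frac{Z}{10}$)
$19 \cdot 32 + U{\left(s \right)} = 19 \cdot 32 - - \frac{1}{10} = 608 + \frac{1}{10} = \frac{6081}{10}$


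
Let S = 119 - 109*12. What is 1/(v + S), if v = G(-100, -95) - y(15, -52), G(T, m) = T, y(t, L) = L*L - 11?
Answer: -1/3982 ≈ -0.00025113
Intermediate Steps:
y(t, L) = -11 + L**2 (y(t, L) = L**2 - 11 = -11 + L**2)
S = -1189 (S = 119 - 1308 = -1189)
v = -2793 (v = -100 - (-11 + (-52)**2) = -100 - (-11 + 2704) = -100 - 1*2693 = -100 - 2693 = -2793)
1/(v + S) = 1/(-2793 - 1189) = 1/(-3982) = -1/3982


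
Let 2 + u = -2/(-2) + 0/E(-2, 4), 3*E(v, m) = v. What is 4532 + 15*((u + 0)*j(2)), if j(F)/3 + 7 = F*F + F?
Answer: 4577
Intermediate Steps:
E(v, m) = v/3
u = -1 (u = -2 + (-2/(-2) + 0/(((1/3)*(-2)))) = -2 + (-2*(-1/2) + 0/(-2/3)) = -2 + (1 + 0*(-3/2)) = -2 + (1 + 0) = -2 + 1 = -1)
j(F) = -21 + 3*F + 3*F**2 (j(F) = -21 + 3*(F*F + F) = -21 + 3*(F**2 + F) = -21 + 3*(F + F**2) = -21 + (3*F + 3*F**2) = -21 + 3*F + 3*F**2)
4532 + 15*((u + 0)*j(2)) = 4532 + 15*((-1 + 0)*(-21 + 3*2 + 3*2**2)) = 4532 + 15*(-(-21 + 6 + 3*4)) = 4532 + 15*(-(-21 + 6 + 12)) = 4532 + 15*(-1*(-3)) = 4532 + 15*3 = 4532 + 45 = 4577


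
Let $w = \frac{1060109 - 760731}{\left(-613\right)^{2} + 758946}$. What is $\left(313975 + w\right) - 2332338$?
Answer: $- \frac{2290266472167}{1134715} \approx -2.0184 \cdot 10^{6}$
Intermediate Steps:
$w = \frac{299378}{1134715}$ ($w = \frac{299378}{375769 + 758946} = \frac{299378}{1134715} \approx 0.26384$)
$\left(313975 + w\right) - 2332338 = \left(313975 + \frac{299378}{1134715}\right) - 2332338 = \frac{356272441503}{1134715} - 2332338 = - \frac{2290266472167}{1134715}$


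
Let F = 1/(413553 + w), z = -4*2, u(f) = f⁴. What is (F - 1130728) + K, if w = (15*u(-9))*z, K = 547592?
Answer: -217956993313/373767 ≈ -5.8314e+5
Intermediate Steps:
z = -8
w = -787320 (w = (15*(-9)⁴)*(-8) = (15*6561)*(-8) = 98415*(-8) = -787320)
F = -1/373767 (F = 1/(413553 - 787320) = 1/(-373767) = -1/373767 ≈ -2.6755e-6)
(F - 1130728) + K = (-1/373767 - 1130728) + 547592 = -422628812377/373767 + 547592 = -217956993313/373767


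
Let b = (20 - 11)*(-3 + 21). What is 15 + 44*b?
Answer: 7143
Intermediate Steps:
b = 162 (b = 9*18 = 162)
15 + 44*b = 15 + 44*162 = 15 + 7128 = 7143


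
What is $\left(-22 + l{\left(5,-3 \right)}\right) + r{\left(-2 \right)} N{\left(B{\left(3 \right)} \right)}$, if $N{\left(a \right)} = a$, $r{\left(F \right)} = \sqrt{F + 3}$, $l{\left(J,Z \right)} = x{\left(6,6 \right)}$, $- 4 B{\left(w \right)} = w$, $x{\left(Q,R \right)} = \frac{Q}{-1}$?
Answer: $- \frac{115}{4} \approx -28.75$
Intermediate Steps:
$x{\left(Q,R \right)} = - Q$ ($x{\left(Q,R \right)} = Q \left(-1\right) = - Q$)
$B{\left(w \right)} = - \frac{w}{4}$
$l{\left(J,Z \right)} = -6$ ($l{\left(J,Z \right)} = \left(-1\right) 6 = -6$)
$r{\left(F \right)} = \sqrt{3 + F}$
$\left(-22 + l{\left(5,-3 \right)}\right) + r{\left(-2 \right)} N{\left(B{\left(3 \right)} \right)} = \left(-22 - 6\right) + \sqrt{3 - 2} \left(\left(- \frac{1}{4}\right) 3\right) = -28 + \sqrt{1} \left(- \frac{3}{4}\right) = -28 + 1 \left(- \frac{3}{4}\right) = -28 - \frac{3}{4} = - \frac{115}{4}$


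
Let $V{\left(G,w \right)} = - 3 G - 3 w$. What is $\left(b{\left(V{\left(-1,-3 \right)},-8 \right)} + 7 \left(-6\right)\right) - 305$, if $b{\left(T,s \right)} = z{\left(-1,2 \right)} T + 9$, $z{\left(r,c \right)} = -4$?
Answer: $-386$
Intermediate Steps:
$b{\left(T,s \right)} = 9 - 4 T$ ($b{\left(T,s \right)} = - 4 T + 9 = 9 - 4 T$)
$\left(b{\left(V{\left(-1,-3 \right)},-8 \right)} + 7 \left(-6\right)\right) - 305 = \left(\left(9 - 4 \left(\left(-3\right) \left(-1\right) - -9\right)\right) + 7 \left(-6\right)\right) - 305 = \left(\left(9 - 4 \left(3 + 9\right)\right) - 42\right) - 305 = \left(\left(9 - 48\right) - 42\right) - 305 = \left(-39 - 42\right) - 305 = -81 - 305 = -386$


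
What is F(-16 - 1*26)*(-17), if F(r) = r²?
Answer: -29988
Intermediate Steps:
F(-16 - 1*26)*(-17) = (-16 - 1*26)²*(-17) = (-16 - 26)²*(-17) = (-42)²*(-17) = 1764*(-17) = -29988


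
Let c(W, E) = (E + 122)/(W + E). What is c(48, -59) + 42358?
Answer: 465875/11 ≈ 42352.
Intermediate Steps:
c(W, E) = (122 + E)/(E + W)
c(48, -59) + 42358 = (122 - 59)/(-59 + 48) + 42358 = 63/(-11) + 42358 = -1/11*63 + 42358 = -63/11 + 42358 = 465875/11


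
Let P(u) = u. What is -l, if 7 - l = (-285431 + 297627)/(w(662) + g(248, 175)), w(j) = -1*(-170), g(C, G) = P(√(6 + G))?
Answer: 1872287/28719 - 12196*√181/28719 ≈ 59.480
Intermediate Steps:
g(C, G) = √(6 + G)
w(j) = 170
l = 7 - 12196/(170 + √181) (l = 7 - (-285431 + 297627)/(170 + √(6 + 175)) = 7 - 12196/(170 + √181) ≈ -59.480)
-l = -(-1872287/28719 + 12196*√181/28719) = 1872287/28719 - 12196*√181/28719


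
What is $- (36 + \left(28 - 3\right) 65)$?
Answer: $-1661$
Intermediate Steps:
$- (36 + \left(28 - 3\right) 65) = - (36 + 25 \cdot 65) = - (36 + 1625) = \left(-1\right) 1661 = -1661$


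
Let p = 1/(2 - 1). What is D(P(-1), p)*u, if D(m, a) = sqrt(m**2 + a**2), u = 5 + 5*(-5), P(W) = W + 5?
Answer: -20*sqrt(17) ≈ -82.462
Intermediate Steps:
P(W) = 5 + W
u = -20 (u = 5 - 25 = -20)
p = 1 (p = 1/1 = 1)
D(m, a) = sqrt(a**2 + m**2)
D(P(-1), p)*u = sqrt(1**2 + (5 - 1)**2)*(-20) = sqrt(1 + 4**2)*(-20) = sqrt(1 + 16)*(-20) = sqrt(17)*(-20) = -20*sqrt(17)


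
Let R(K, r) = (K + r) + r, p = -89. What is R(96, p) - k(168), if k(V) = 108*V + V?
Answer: -18394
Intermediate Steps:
R(K, r) = K + 2*r
k(V) = 109*V
R(96, p) - k(168) = (96 + 2*(-89)) - 109*168 = (96 - 178) - 1*18312 = -82 - 18312 = -18394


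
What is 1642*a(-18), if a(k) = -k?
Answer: 29556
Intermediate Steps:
1642*a(-18) = 1642*(-1*(-18)) = 1642*18 = 29556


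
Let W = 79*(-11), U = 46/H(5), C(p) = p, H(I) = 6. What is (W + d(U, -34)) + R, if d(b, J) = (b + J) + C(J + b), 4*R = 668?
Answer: -2264/3 ≈ -754.67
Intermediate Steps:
U = 23/3 (U = 46/6 = 46*(1/6) = 23/3 ≈ 7.6667)
R = 167 (R = (1/4)*668 = 167)
d(b, J) = 2*J + 2*b (d(b, J) = (b + J) + (J + b) = (J + b) + (J + b) = 2*J + 2*b)
W = -869
(W + d(U, -34)) + R = (-869 + (2*(-34) + 2*(23/3))) + 167 = (-869 + (-68 + 46/3)) + 167 = (-869 - 158/3) + 167 = -2765/3 + 167 = -2264/3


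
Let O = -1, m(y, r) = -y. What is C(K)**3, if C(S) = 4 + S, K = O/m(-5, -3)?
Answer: 6859/125 ≈ 54.872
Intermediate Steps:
K = -1/5 (K = -1/((-1*(-5))) = -1/5 ≈ -0.20000)
C(K)**3 = (4 - 1/5)**3 = (19/5)**3 = 6859/125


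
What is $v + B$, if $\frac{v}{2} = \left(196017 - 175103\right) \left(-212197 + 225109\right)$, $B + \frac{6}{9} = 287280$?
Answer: $\frac{1621111246}{3} \approx 5.4037 \cdot 10^{8}$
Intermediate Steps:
$B = \frac{861838}{3}$ ($B = - \frac{2}{3} + 287280 = \frac{861838}{3} \approx 2.8728 \cdot 10^{5}$)
$v = 540083136$ ($v = 2 \left(196017 - 175103\right) \left(-212197 + 225109\right) = 2 \cdot 20914 \cdot 12912 = 2 \cdot 270041568 = 540083136$)
$v + B = 540083136 + \frac{861838}{3} = \frac{1621111246}{3}$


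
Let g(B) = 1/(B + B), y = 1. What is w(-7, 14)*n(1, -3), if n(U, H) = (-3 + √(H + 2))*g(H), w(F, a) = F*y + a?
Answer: 7/2 - 7*I/6 ≈ 3.5 - 1.1667*I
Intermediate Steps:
g(B) = 1/(2*B)
w(F, a) = F + a (w(F, a) = F*1 + a = F + a)
n(U, H) = (-3 + √(2 + H))/(2*H) (n(U, H) = (-3 + √(H + 2))*(1/(2*H)) = (-3 + √(2 + H))*(1/(2*H)) = (-3 + √(2 + H))/(2*H))
w(-7, 14)*n(1, -3) = (-7 + 14)*((½)*(-3 + √(2 - 3))/(-3)) = 7*((½)*(-⅓)*(-3 + √(-1))) = 7*((½)*(-⅓)*(-3 + I)) = 7*(½ - I/6) = 7/2 - 7*I/6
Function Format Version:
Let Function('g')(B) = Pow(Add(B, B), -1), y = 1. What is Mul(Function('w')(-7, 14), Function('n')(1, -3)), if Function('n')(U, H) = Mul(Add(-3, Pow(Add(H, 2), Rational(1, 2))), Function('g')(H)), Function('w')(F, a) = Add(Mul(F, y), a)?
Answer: Add(Rational(7, 2), Mul(Rational(-7, 6), I)) ≈ Add(3.5000, Mul(-1.1667, I))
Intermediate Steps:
Function('g')(B) = Mul(Rational(1, 2), Pow(B, -1)) (Function('g')(B) = Pow(Mul(2, B), -1) = Mul(Rational(1, 2), Pow(B, -1)))
Function('w')(F, a) = Add(F, a) (Function('w')(F, a) = Add(Mul(F, 1), a) = Add(F, a))
Function('n')(U, H) = Mul(Rational(1, 2), Pow(H, -1), Add(-3, Pow(Add(2, H), Rational(1, 2)))) (Function('n')(U, H) = Mul(Add(-3, Pow(Add(H, 2), Rational(1, 2))), Mul(Rational(1, 2), Pow(H, -1))) = Mul(Add(-3, Pow(Add(2, H), Rational(1, 2))), Mul(Rational(1, 2), Pow(H, -1))) = Mul(Rational(1, 2), Pow(H, -1), Add(-3, Pow(Add(2, H), Rational(1, 2)))))
Mul(Function('w')(-7, 14), Function('n')(1, -3)) = Mul(Add(-7, 14), Mul(Rational(1, 2), Pow(-3, -1), Add(-3, Pow(Add(2, -3), Rational(1, 2))))) = Mul(7, Mul(Rational(1, 2), Rational(-1, 3), Add(-3, Pow(-1, Rational(1, 2))))) = Mul(7, Mul(Rational(1, 2), Rational(-1, 3), Add(-3, I))) = Mul(7, Add(Rational(1, 2), Mul(Rational(-1, 6), I))) = Add(Rational(7, 2), Mul(Rational(-7, 6), I))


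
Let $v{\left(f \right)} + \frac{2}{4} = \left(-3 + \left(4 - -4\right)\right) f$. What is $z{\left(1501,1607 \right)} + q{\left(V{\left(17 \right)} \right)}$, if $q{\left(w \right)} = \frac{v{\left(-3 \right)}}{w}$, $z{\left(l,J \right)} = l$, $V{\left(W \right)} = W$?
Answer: $\frac{51003}{34} \approx 1500.1$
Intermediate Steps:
$v{\left(f \right)} = - \frac{1}{2} + 5 f$ ($v{\left(f \right)} = - \frac{1}{2} + \left(-3 + \left(4 - -4\right)\right) f = - \frac{1}{2} + \left(-3 + \left(4 + 4\right)\right) f = - \frac{1}{2} + \left(-3 + 8\right) f = - \frac{1}{2} + 5 f$)
$q{\left(w \right)} = - \frac{31}{2 w}$ ($q{\left(w \right)} = \frac{- \frac{1}{2} + 5 \left(-3\right)}{w} = \frac{- \frac{1}{2} - 15}{w} = - \frac{31}{2 w}$)
$z{\left(1501,1607 \right)} + q{\left(V{\left(17 \right)} \right)} = 1501 - \frac{31}{2 \cdot 17} = 1501 - \frac{31}{34} = \frac{51003}{34}$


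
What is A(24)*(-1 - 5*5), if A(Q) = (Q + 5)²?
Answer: -21866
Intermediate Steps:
A(Q) = (5 + Q)²
A(24)*(-1 - 5*5) = (5 + 24)²*(-1 - 5*5) = 29²*(-1 - 25) = 841*(-26) = -21866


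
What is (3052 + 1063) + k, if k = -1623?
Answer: 2492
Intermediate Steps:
(3052 + 1063) + k = (3052 + 1063) - 1623 = 4115 - 1623 = 2492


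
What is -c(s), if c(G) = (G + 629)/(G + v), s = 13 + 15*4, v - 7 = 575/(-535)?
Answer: -25038/2815 ≈ -8.8945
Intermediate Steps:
v = 634/107 (v = 7 + 575/(-535) = 7 + 575*(-1/535) = 7 - 115/107 = 634/107 ≈ 5.9252)
s = 73 (s = 13 + 60 = 73)
c(G) = (629 + G)/(634/107 + G) (c(G) = (G + 629)/(G + 634/107) = (629 + G)/(634/107 + G))
-c(s) = -107*(629 + 73)/(634 + 107*73) = -107*702/(634 + 7811) = -107*702/8445 = -1*25038/2815 = -25038/2815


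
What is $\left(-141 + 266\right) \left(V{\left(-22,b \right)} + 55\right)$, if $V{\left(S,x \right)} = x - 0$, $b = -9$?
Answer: $5750$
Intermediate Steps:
$V{\left(S,x \right)} = x$ ($V{\left(S,x \right)} = x + 0 = x$)
$\left(-141 + 266\right) \left(V{\left(-22,b \right)} + 55\right) = \left(-141 + 266\right) \left(-9 + 55\right) = 125 \cdot 46 = 5750$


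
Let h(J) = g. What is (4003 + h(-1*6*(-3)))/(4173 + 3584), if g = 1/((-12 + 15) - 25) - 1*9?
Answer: 87867/170654 ≈ 0.51488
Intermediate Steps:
g = -199/22 (g = 1/(3 - 25) - 9 = 1/(-22) - 9 = -1/22 - 9 = -199/22 ≈ -9.0455)
h(J) = -199/22
(4003 + h(-1*6*(-3)))/(4173 + 3584) = (4003 - 199/22)/(4173 + 3584) = (87867/22)/7757 = (87867/22)*(1/7757) = 87867/170654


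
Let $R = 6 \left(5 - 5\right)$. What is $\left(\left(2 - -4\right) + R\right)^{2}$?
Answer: $36$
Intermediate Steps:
$R = 0$ ($R = 6 \cdot 0 = 0$)
$\left(\left(2 - -4\right) + R\right)^{2} = \left(\left(2 - -4\right) + 0\right)^{2} = \left(\left(2 + 4\right) + 0\right)^{2} = \left(6 + 0\right)^{2} = 6^{2} = 36$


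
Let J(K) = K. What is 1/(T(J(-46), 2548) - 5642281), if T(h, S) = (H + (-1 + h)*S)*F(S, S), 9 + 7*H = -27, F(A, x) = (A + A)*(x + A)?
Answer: -1/3110108629545 ≈ -3.2153e-13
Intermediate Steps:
F(A, x) = 2*A*(A + x) (F(A, x) = (2*A)*(A + x) = 2*A*(A + x))
H = -36/7 (H = -9/7 + (1/7)*(-27) = -9/7 - 27/7 = -36/7 ≈ -5.1429)
T(h, S) = 4*S**2*(-36/7 + S*(-1 + h)) (T(h, S) = (-36/7 + (-1 + h)*S)*(2*S*(S + S)) = (-36/7 + S*(-1 + h))*(2*S*(2*S)) = (-36/7 + S*(-1 + h))*(4*S**2) = 4*S**2*(-36/7 + S*(-1 + h)))
1/(T(J(-46), 2548) - 5642281) = 1/(4*2548**2*(-36/7 - 1*2548 + 2548*(-46)) - 5642281) = 1/(4*6492304*(-36/7 - 2548 - 117208) - 5642281) = 1/(4*6492304*(-838328/7) - 5642281) = 1/(-3110102987264 - 5642281) = 1/(-3110108629545) = -1/3110108629545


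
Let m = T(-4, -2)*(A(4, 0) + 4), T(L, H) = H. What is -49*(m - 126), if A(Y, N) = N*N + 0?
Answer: 6566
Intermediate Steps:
A(Y, N) = N² (A(Y, N) = N² + 0 = N²)
m = -8 (m = -2*(0² + 4) = -2*(0 + 4) = -2*4 = -8)
-49*(m - 126) = -49*(-8 - 126) = -49*(-134) = 6566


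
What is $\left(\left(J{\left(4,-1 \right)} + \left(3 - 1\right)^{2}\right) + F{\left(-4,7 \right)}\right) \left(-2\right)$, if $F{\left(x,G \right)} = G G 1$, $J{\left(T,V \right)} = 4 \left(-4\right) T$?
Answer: $22$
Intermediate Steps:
$J{\left(T,V \right)} = - 16 T$
$F{\left(x,G \right)} = G^{2}$ ($F{\left(x,G \right)} = G G = G^{2}$)
$\left(\left(J{\left(4,-1 \right)} + \left(3 - 1\right)^{2}\right) + F{\left(-4,7 \right)}\right) \left(-2\right) = \left(\left(\left(-16\right) 4 + \left(3 - 1\right)^{2}\right) + 7^{2}\right) \left(-2\right) = \left(\left(-64 + 2^{2}\right) + 49\right) \left(-2\right) = \left(\left(-64 + 4\right) + 49\right) \left(-2\right) = \left(-60 + 49\right) \left(-2\right) = \left(-11\right) \left(-2\right) = 22$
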